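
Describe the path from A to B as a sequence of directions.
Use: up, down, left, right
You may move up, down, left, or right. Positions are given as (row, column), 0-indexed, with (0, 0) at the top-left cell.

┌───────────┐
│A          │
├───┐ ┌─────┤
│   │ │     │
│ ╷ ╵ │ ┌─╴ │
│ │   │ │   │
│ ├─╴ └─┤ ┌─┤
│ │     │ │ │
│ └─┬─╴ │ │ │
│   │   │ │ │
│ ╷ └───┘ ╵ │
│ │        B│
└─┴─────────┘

Finding the path and converting it to directions:
Path through cells: (0,0) → (0,1) → (0,2) → (1,2) → (2,2) → (2,1) → (1,1) → (1,0) → (2,0) → (3,0) → (4,0) → (4,1) → (5,1) → (5,2) → (5,3) → (5,4) → (5,5)
Directions: right, right, down, down, left, up, left, down, down, down, right, down, right, right, right, right

Solution:

┌───────────┐
│A → ↓      │
├───┐ ┌─────┤
│↓ ↰│↓│     │
│ ╷ ╵ │ ┌─╴ │
│↓│↑ ↲│ │   │
│ ├─╴ └─┤ ┌─┤
│↓│     │ │ │
│ └─┬─╴ │ │ │
│↳ ↓│   │ │ │
│ ╷ └───┘ ╵ │
│ │↳ → → → B│
└─┴─────────┘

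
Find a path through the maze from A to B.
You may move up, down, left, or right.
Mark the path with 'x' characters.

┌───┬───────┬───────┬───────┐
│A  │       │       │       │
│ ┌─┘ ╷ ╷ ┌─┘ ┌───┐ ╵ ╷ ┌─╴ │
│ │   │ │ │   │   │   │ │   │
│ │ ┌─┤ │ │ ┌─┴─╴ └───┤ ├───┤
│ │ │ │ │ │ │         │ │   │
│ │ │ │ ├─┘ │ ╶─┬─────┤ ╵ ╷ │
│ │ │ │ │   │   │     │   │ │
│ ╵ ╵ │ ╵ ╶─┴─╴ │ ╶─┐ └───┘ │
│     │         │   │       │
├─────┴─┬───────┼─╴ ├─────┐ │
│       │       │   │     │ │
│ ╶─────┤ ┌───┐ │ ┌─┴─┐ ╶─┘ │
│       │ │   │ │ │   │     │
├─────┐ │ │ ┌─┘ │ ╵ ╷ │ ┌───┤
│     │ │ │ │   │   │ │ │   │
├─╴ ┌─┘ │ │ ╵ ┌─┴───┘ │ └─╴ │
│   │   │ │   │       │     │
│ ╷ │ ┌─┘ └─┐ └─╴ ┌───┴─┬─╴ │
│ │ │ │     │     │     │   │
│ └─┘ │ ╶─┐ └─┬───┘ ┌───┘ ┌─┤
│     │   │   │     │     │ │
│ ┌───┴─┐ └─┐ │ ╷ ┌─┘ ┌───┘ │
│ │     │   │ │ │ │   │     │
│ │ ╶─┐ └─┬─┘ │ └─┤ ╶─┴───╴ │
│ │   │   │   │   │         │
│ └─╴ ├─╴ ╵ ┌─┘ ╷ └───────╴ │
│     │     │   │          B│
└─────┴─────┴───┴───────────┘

Finding the shortest path through the maze:
Path length: 58 steps
Directions: down → down → down → down → right → up → up → up → right → up → right → down → down → down → down → right → up → right → up → up → right → up → right → right → right → down → right → up → right → down → down → down → right → up → right → down → down → down → down → left → left → down → down → right → right → down → left → down → left → left → down → left → down → right → right → right → right → down

Solution:

┌───┬───────┬───────┬───────┐
│A  │x x    │x x x x│x x    │
│ ┌─┘ ╷ ╷ ┌─┘ ┌───┐ ╵ ╷ ┌─╴ │
│x│x x│x│ │x x│   │x x│x│   │
│ │ ┌─┤ │ │ ┌─┴─╴ └───┤ ├───┤
│x│x│ │x│ │x│         │x│x x│
│ │ │ │ ├─┘ │ ╶─┬─────┤ ╵ ╷ │
│x│x│ │x│x x│   │     │x x│x│
│ ╵ ╵ │ ╵ ╶─┴─╴ │ ╶─┐ └───┘ │
│x x  │x x      │   │      x│
├─────┴─┬───────┼─╴ ├─────┐ │
│       │       │   │     │x│
│ ╶─────┤ ┌───┐ │ ┌─┴─┐ ╶─┘ │
│       │ │   │ │ │   │x x x│
├─────┐ │ │ ┌─┘ │ ╵ ╷ │ ┌───┤
│     │ │ │ │   │   │ │x│   │
├─╴ ┌─┘ │ │ ╵ ┌─┴───┘ │ └─╴ │
│   │   │ │   │       │x x x│
│ ╷ │ ┌─┘ └─┐ └─╴ ┌───┴─┬─╴ │
│ │ │ │     │     │     │x x│
│ └─┘ │ ╶─┐ └─┬───┘ ┌───┘ ┌─┤
│     │   │   │     │x x x│ │
│ ┌───┴─┐ └─┐ │ ╷ ┌─┘ ┌───┘ │
│ │     │   │ │ │ │x x│     │
│ │ ╶─┐ └─┬─┘ │ └─┤ ╶─┴───╴ │
│ │   │   │   │   │x x x x x│
│ └─╴ ├─╴ ╵ ┌─┘ ╷ └───────╴ │
│     │     │   │          B│
└─────┴─────┴───┴───────────┘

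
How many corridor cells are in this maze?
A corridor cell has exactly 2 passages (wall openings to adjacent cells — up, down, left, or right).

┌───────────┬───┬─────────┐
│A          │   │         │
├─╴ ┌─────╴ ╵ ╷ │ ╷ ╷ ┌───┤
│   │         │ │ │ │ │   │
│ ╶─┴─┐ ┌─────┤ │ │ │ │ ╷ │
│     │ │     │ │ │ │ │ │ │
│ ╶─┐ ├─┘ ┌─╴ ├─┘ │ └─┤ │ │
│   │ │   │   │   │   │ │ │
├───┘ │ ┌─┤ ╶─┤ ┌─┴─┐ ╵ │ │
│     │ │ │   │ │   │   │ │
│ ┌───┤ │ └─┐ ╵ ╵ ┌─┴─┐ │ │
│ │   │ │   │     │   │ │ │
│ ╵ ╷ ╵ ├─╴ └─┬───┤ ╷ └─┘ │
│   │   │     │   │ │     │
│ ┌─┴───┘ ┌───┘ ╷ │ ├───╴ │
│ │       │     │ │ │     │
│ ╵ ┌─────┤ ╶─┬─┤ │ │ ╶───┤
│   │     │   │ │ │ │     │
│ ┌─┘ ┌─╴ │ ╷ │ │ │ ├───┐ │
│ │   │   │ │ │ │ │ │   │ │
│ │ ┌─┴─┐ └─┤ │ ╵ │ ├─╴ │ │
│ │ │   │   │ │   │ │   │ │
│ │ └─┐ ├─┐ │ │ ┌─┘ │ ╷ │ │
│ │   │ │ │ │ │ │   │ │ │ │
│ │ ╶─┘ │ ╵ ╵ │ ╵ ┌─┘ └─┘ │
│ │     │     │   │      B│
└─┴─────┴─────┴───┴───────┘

Counting cells with exactly 2 passages:
Total corridor cells: 129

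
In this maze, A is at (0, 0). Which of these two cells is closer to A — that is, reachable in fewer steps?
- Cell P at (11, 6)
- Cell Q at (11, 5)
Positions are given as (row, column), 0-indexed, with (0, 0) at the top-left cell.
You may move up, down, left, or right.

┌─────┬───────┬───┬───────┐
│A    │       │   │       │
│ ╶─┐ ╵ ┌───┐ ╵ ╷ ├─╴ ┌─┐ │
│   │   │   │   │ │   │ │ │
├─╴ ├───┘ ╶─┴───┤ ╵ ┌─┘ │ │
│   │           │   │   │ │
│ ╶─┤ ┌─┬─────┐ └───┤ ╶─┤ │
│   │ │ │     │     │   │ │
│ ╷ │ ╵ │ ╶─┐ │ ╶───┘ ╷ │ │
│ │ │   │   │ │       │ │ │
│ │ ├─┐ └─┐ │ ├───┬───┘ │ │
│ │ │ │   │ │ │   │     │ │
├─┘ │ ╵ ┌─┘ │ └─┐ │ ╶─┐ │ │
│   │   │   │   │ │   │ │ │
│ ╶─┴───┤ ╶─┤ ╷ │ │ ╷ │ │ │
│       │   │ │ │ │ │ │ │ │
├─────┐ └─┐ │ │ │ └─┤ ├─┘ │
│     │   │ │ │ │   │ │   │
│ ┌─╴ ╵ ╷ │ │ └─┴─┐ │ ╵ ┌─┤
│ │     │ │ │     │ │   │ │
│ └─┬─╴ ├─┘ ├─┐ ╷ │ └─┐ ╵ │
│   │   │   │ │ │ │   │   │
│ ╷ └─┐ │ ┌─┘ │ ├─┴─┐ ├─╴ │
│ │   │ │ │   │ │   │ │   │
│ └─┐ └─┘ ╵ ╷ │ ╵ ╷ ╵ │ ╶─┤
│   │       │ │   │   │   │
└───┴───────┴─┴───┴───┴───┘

Shortest path A → P at (11, 6): 31 steps
Shortest path A → Q at (11, 5): 30 steps

Q is closer (30 steps vs 31 steps).

Path to P:

┌─────┬───────┬───┬───────┐
│A    │       │   │       │
│ ╶─┐ ╵ ┌───┐ ╵ ╷ ├─╴ ┌─┐ │
│↳ ↓│   │   │   │ │   │ │ │
├─╴ ├───┘ ╶─┴───┤ ╵ ┌─┘ │ │
│↓ ↲│           │   │   │ │
│ ╶─┤ ┌─┬─────┐ └───┤ ╶─┤ │
│↳ ↓│ │ │     │     │   │ │
│ ╷ │ ╵ │ ╶─┐ │ ╶───┘ ╷ │ │
│ │↓│   │   │ │       │ │ │
│ │ ├─┐ └─┐ │ ├───┬───┘ │ │
│ │↓│ │   │ │ │   │     │ │
├─┘ │ ╵ ┌─┘ │ └─┐ │ ╶─┐ │ │
│↓ ↲│   │   │   │ │   │ │ │
│ ╶─┴───┤ ╶─┤ ╷ │ │ ╷ │ │ │
│↳ → → ↓│   │ │ │ │ │ │ │ │
├─────┐ └─┐ │ │ │ └─┤ ├─┘ │
│↓ ← ↰│↓  │ │ │ │   │ │   │
│ ┌─╴ ╵ ╷ │ │ └─┴─┐ │ ╵ ┌─┤
│↓│  ↑ ↲│ │ │     │ │   │ │
│ └─┬─╴ ├─┘ ├─┐ ╷ │ └─┐ ╵ │
│↳ ↓│   │   │ │ │ │   │   │
│ ╷ └─┐ │ ┌─┘ │ ├─┴─┐ ├─╴ │
│ │↳ ↓│ │ │↱ P│ │   │ │   │
│ └─┐ └─┘ ╵ ╷ │ ╵ ╷ ╵ │ ╶─┤
│   │↳ → → ↑│ │   │   │   │
└───┴───────┴─┴───┴───┴───┘

Path to Q:

┌─────┬───────┬───┬───────┐
│A    │       │   │       │
│ ╶─┐ ╵ ┌───┐ ╵ ╷ ├─╴ ┌─┐ │
│↳ ↓│   │   │   │ │   │ │ │
├─╴ ├───┘ ╶─┴───┤ ╵ ┌─┘ │ │
│↓ ↲│           │   │   │ │
│ ╶─┤ ┌─┬─────┐ └───┤ ╶─┤ │
│↳ ↓│ │ │     │     │   │ │
│ ╷ │ ╵ │ ╶─┐ │ ╶───┘ ╷ │ │
│ │↓│   │   │ │       │ │ │
│ │ ├─┐ └─┐ │ ├───┬───┘ │ │
│ │↓│ │   │ │ │   │     │ │
├─┘ │ ╵ ┌─┘ │ └─┐ │ ╶─┐ │ │
│↓ ↲│   │   │   │ │   │ │ │
│ ╶─┴───┤ ╶─┤ ╷ │ │ ╷ │ │ │
│↳ → → ↓│   │ │ │ │ │ │ │ │
├─────┐ └─┐ │ │ │ └─┤ ├─┘ │
│↓ ← ↰│↓  │ │ │ │   │ │   │
│ ┌─╴ ╵ ╷ │ │ └─┴─┐ │ ╵ ┌─┤
│↓│  ↑ ↲│ │ │     │ │   │ │
│ └─┬─╴ ├─┘ ├─┐ ╷ │ └─┐ ╵ │
│↳ ↓│   │   │ │ │ │   │   │
│ ╷ └─┐ │ ┌─┘ │ ├─┴─┐ ├─╴ │
│ │↳ ↓│ │ │Q  │ │   │ │   │
│ └─┐ └─┘ ╵ ╷ │ ╵ ╷ ╵ │ ╶─┤
│   │↳ → → ↑│ │   │   │   │
└───┴───────┴─┴───┴───┴───┘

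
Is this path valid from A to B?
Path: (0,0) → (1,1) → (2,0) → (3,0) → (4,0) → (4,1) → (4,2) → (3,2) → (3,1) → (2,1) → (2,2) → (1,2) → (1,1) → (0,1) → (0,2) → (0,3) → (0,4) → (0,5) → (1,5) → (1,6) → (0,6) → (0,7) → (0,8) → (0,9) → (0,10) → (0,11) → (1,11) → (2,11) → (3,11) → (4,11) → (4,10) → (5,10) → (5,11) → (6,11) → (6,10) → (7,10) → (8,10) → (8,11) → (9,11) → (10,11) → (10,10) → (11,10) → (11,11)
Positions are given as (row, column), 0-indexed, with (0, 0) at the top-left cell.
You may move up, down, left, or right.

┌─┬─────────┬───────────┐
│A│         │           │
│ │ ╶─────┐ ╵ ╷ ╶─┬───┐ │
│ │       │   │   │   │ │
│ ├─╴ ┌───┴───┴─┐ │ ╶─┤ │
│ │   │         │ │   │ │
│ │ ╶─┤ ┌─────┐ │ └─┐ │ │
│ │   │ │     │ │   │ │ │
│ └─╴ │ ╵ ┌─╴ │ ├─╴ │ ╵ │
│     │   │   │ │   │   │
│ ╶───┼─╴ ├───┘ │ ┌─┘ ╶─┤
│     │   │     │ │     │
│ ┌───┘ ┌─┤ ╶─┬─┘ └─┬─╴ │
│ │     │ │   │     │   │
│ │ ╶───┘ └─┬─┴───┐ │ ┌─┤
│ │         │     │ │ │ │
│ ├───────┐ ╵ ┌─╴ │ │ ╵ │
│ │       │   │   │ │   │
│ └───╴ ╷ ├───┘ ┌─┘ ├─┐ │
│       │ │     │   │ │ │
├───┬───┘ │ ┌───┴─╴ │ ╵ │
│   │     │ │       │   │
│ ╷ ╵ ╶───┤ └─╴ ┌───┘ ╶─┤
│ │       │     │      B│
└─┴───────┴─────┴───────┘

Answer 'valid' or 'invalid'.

Checking path validity:
Result: Invalid move at step 1: cannot move from (0, 0) to (1, 1).

invalid

Correct solution:

┌─┬─────────┬───────────┐
│A│↱ → → → ↓│↱ → → → → ↓│
│ │ ╶─────┐ ╵ ╷ ╶─┬───┐ │
│↓│↑ ↰    │↳ ↑│   │   │↓│
│ ├─╴ ┌───┴───┴─┐ │ ╶─┤ │
│↓│↱ ↑│         │ │   │↓│
│ │ ╶─┤ ┌─────┐ │ └─┐ │ │
│↓│↑ ↰│ │     │ │   │ │↓│
│ └─╴ │ ╵ ┌─╴ │ ├─╴ │ ╵ │
│↳ → ↑│   │   │ │   │↓ ↲│
│ ╶───┼─╴ ├───┘ │ ┌─┘ ╶─┤
│     │   │     │ │  ↳ ↓│
│ ┌───┘ ┌─┤ ╶─┬─┘ └─┬─╴ │
│ │     │ │   │     │↓ ↲│
│ │ ╶───┘ └─┬─┴───┐ │ ┌─┤
│ │         │     │ │↓│ │
│ ├───────┐ ╵ ┌─╴ │ │ ╵ │
│ │       │   │   │ │↳ ↓│
│ └───╴ ╷ ├───┘ ┌─┘ ├─┐ │
│       │ │     │   │ │↓│
├───┬───┘ │ ┌───┴─╴ │ ╵ │
│   │     │ │       │↓ ↲│
│ ╷ ╵ ╶───┤ └─╴ ┌───┘ ╶─┤
│ │       │     │    ↳ B│
└─┴───────┴─────┴───────┘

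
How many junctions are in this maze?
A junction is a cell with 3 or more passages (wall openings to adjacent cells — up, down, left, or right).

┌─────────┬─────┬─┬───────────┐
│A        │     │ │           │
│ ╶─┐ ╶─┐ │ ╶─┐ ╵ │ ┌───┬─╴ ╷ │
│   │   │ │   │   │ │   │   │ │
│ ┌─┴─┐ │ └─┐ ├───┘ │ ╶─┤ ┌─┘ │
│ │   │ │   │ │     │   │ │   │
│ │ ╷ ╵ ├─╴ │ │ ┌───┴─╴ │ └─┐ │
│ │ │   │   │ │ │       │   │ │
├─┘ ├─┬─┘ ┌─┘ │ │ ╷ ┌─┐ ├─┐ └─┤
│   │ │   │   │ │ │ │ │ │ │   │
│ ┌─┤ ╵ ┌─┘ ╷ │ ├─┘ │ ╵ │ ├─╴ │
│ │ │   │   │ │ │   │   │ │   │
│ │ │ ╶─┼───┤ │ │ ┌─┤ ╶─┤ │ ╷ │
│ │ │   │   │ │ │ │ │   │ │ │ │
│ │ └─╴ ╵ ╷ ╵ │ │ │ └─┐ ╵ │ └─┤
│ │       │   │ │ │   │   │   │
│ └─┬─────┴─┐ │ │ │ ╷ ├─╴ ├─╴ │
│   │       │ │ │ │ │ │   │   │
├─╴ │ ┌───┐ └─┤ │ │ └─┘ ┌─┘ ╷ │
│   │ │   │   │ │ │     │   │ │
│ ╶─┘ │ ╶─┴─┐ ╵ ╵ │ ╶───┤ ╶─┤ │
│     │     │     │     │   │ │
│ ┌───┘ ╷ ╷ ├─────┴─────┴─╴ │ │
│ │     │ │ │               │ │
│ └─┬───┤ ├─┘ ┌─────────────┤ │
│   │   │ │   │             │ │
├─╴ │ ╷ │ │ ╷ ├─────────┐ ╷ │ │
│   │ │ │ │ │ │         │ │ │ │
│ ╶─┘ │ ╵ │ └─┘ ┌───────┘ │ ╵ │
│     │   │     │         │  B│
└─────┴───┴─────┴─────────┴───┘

Checking each cell for number of passages:

Junctions found (3+ passages):
  (0, 2): 3 passages
  (0, 13): 3 passages
  (1, 0): 3 passages
  (2, 14): 3 passages
  (3, 9): 3 passages
  (3, 11): 3 passages
  (4, 6): 3 passages
  (5, 2): 3 passages
  (5, 10): 3 passages
  (5, 14): 3 passages
  (7, 3): 3 passages
  (7, 6): 3 passages
  (7, 9): 3 passages
  (7, 12): 3 passages
  (8, 14): 3 passages
  (9, 9): 3 passages
  (10, 0): 3 passages
  (10, 3): 3 passages
  (10, 4): 3 passages
  (10, 7): 3 passages
  (12, 6): 3 passages
  (12, 12): 3 passages
Total junctions: 22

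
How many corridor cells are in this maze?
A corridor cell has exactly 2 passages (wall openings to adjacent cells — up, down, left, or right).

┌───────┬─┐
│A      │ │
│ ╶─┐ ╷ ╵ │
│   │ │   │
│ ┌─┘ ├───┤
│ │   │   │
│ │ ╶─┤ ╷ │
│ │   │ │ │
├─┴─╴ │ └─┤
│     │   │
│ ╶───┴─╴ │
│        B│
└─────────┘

Counting cells with exactly 2 passages:
Total corridor cells: 24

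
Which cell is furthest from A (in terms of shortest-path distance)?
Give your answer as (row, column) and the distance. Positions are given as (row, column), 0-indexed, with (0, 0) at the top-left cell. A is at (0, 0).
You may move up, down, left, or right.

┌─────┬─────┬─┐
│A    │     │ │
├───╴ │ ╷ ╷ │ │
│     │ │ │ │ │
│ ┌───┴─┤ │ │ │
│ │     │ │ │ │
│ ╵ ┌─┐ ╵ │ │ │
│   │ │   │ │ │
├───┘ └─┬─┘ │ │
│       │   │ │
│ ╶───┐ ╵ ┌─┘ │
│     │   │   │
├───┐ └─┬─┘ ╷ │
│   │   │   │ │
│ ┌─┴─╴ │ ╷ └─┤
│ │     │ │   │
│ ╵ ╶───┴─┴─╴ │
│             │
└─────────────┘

Computing BFS distances from A to all cells:
Furthest cell: (0, 6)
Distance: 52 steps

Path from A to the furthest cell:

┌─────┬─────┬─┐
│A → ↓│  ↱ ↓│B│
├───╴ │ ╷ ╷ │ │
│↓ ← ↲│ │↑│↓│↑│
│ ┌───┴─┤ │ │ │
│↓│↱ → ↓│↑│↓│↑│
│ ╵ ┌─┐ ╵ │ │ │
│↳ ↑│ │↳ ↑│↓│↑│
├───┘ └─┬─┘ │ │
│↓ ← ← ↰│↓ ↲│↑│
│ ╶───┐ ╵ ┌─┘ │
│↳ → ↓│↑ ↲│↱ ↑│
├───┐ └─┬─┘ ╷ │
│   │↳ ↓│  ↑│ │
│ ┌─┴─╴ │ ╷ └─┤
│ │↓ ← ↲│ │↑ ↰│
│ ╵ ╶───┴─┴─╴ │
│  ↳ → → → → ↑│
└─────────────┘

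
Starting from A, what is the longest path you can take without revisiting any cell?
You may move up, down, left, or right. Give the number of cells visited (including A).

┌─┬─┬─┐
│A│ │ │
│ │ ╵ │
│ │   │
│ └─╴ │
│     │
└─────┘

Finding longest simple path using DFS:
Start: (0, 0)
Longest path visits 8 cells
Path: A → down → down → right → right → up → left → up

Solution:

┌─┬─┬─┐
│A│B│ │
│ │ ╵ │
│↓│↑ ↰│
│ └─╴ │
│↳ → ↑│
└─────┘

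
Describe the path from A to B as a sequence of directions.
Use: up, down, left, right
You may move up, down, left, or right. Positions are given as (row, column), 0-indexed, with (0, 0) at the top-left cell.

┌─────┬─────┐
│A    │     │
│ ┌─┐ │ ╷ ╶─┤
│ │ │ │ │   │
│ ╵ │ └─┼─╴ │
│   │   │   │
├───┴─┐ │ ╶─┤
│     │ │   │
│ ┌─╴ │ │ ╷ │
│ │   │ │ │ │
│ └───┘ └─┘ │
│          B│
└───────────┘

Finding the path and converting it to directions:
Path through cells: (0,0) → (0,1) → (0,2) → (1,2) → (2,2) → (2,3) → (3,3) → (4,3) → (5,3) → (5,4) → (5,5)
Directions: right, right, down, down, right, down, down, down, right, right

Solution:

┌─────┬─────┐
│A → ↓│     │
│ ┌─┐ │ ╷ ╶─┤
│ │ │↓│ │   │
│ ╵ │ └─┼─╴ │
│   │↳ ↓│   │
├───┴─┐ │ ╶─┤
│     │↓│   │
│ ┌─╴ │ │ ╷ │
│ │   │↓│ │ │
│ └───┘ └─┘ │
│      ↳ → B│
└───────────┘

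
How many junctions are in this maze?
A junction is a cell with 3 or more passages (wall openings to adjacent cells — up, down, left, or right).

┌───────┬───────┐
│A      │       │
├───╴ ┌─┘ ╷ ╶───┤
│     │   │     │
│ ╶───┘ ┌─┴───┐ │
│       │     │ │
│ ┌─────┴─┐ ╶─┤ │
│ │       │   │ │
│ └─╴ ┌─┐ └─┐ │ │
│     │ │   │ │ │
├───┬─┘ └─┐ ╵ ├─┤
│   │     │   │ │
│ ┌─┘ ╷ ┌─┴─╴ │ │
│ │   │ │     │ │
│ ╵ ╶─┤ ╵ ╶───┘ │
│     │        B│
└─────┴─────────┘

Checking each cell for number of passages:

Junctions found (3+ passages):
  (0, 2): 3 passages
  (0, 5): 3 passages
  (2, 0): 3 passages
  (2, 5): 3 passages
  (3, 2): 3 passages
  (5, 3): 4 passages
  (5, 6): 3 passages
  (7, 1): 3 passages
  (7, 4): 3 passages
Total junctions: 9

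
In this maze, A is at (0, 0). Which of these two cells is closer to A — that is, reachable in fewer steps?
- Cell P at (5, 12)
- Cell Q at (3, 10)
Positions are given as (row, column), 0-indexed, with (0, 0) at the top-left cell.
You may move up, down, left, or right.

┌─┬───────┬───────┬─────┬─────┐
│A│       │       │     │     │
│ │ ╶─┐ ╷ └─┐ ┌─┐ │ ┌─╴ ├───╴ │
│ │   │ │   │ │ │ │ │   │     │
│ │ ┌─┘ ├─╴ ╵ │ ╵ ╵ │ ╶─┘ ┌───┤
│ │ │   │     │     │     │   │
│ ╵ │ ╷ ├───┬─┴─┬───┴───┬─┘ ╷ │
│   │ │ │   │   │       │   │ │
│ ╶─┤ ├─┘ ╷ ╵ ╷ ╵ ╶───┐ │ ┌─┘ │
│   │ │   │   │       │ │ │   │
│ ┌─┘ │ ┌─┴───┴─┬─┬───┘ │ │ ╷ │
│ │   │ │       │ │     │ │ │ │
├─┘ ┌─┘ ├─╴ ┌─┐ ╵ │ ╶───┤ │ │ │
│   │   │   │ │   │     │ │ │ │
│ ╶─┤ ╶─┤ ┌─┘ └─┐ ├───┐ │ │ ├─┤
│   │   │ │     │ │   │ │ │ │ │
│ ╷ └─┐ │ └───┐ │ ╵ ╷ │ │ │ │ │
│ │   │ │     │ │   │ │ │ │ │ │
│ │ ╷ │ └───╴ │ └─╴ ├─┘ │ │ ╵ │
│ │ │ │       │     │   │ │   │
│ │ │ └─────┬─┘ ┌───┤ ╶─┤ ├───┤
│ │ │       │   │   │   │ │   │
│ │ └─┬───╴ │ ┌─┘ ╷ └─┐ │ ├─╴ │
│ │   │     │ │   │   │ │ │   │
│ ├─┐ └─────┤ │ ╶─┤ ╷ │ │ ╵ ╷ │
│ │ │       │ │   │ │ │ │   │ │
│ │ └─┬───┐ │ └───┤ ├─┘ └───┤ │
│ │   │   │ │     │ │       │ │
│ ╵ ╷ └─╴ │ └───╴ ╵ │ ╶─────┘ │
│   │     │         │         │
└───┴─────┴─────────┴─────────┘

Shortest path A → P at (5, 12): 117 steps
Shortest path A → Q at (3, 10): 81 steps

Q is closer (81 steps vs 117 steps).

Path to P:

┌─┬───────┬───────┬─────┬─────┐
│A│↱ → ↓  │       │     │     │
│ │ ╶─┐ ╷ └─┐ ┌─┐ │ ┌─╴ ├───╴ │
│↓│↑  │↓│   │ │ │ │ │   │     │
│ │ ┌─┘ ├─╴ ╵ │ ╵ ╵ │ ╶─┘ ┌───┤
│↓│↑│↓ ↲│     │     │     │   │
│ ╵ │ ╷ ├───┬─┴─┬───┴───┬─┘ ╷ │
│↳ ↑│↓│ │↱ ↓│↱ ↓│↱ → → ↓│   │ │
│ ╶─┤ ├─┘ ╷ ╵ ╷ ╵ ╶───┐ │ ┌─┘ │
│   │↓│↱ ↑│↳ ↑│↳ ↑    │↓│ │   │
│ ┌─┘ │ ┌─┴───┴─┬─┬───┘ │ │ ╷ │
│ │↓ ↲│↑│  ↓ ← ↰│ │↓ ← ↲│P│ │ │
├─┘ ┌─┘ ├─╴ ┌─┐ ╵ │ ╶───┤ │ │ │
│↓ ↲│↱ ↑│↓ ↲│ │↑ ↰│↳ → ↓│↑│ │ │
│ ╶─┤ ╶─┤ ┌─┘ └─┐ ├───┐ │ │ ├─┤
│↳ ↓│↑ ↰│↓│     │↑│   │↓│↑│ │ │
│ ╷ └─┐ │ └───┐ │ ╵ ╷ │ │ │ │ │
│ │↓  │↑│↳ → ↓│ │↑ ↰│ │↓│↑│ │ │
│ │ ╷ │ └───╴ │ └─╴ ├─┘ │ │ ╵ │
│ │↓│ │↑ ← ← ↲│↱ → ↑│↓ ↲│↑│   │
│ │ │ └─────┬─┘ ┌───┤ ╶─┤ ├───┤
│ │↓│       │↱ ↑│   │↳ ↓│↑│   │
│ │ └─┬───╴ │ ┌─┘ ╷ └─┐ │ ├─╴ │
│ │↳ ↓│     │↑│   │   │↓│↑│↓ ↰│
│ ├─┐ └─────┤ │ ╶─┤ ╷ │ │ ╵ ╷ │
│ │ │↳ → → ↓│↑│   │ │ │↓│↑ ↲│↑│
│ │ └─┬───┐ │ └───┤ ├─┘ └───┤ │
│ │   │   │↓│↑ ← ↰│ │↓ ↲    │↑│
│ ╵ ╷ └─╴ │ └───╴ ╵ │ ╶─────┘ │
│   │     │↳ → → ↑  │↳ → → → ↑│
└───┴─────┴─────────┴─────────┘

Path to Q:

┌─┬───────┬───────┬─────┬─────┐
│A│↱ → ↓  │       │     │     │
│ │ ╶─┐ ╷ └─┐ ┌─┐ │ ┌─╴ ├───╴ │
│↓│↑  │↓│   │ │ │ │ │   │     │
│ │ ┌─┘ ├─╴ ╵ │ ╵ ╵ │ ╶─┘ ┌───┤
│↓│↑│↓ ↲│     │     │     │   │
│ ╵ │ ╷ ├───┬─┴─┬───┴───┬─┘ ╷ │
│↳ ↑│↓│ │↱ ↓│↱ ↓│↱ → Q  │   │ │
│ ╶─┤ ├─┘ ╷ ╵ ╷ ╵ ╶───┐ │ ┌─┘ │
│   │↓│↱ ↑│↳ ↑│↳ ↑    │ │ │   │
│ ┌─┘ │ ┌─┴───┴─┬─┬───┘ │ │ ╷ │
│ │↓ ↲│↑│  ↓ ← ↰│ │     │ │ │ │
├─┘ ┌─┘ ├─╴ ┌─┐ ╵ │ ╶───┤ │ │ │
│↓ ↲│↱ ↑│↓ ↲│ │↑ ↰│     │ │ │ │
│ ╶─┤ ╶─┤ ┌─┘ └─┐ ├───┐ │ │ ├─┤
│↳ ↓│↑ ↰│↓│     │↑│   │ │ │ │ │
│ ╷ └─┐ │ └───┐ │ ╵ ╷ │ │ │ │ │
│ │↓  │↑│↳ → ↓│ │↑ ↰│ │ │ │ │ │
│ │ ╷ │ └───╴ │ └─╴ ├─┘ │ │ ╵ │
│ │↓│ │↑ ← ← ↲│↱ → ↑│   │ │   │
│ │ │ └─────┬─┘ ┌───┤ ╶─┤ ├───┤
│ │↓│       │↱ ↑│   │   │ │   │
│ │ └─┬───╴ │ ┌─┘ ╷ └─┐ │ ├─╴ │
│ │↳ ↓│     │↑│   │   │ │ │   │
│ ├─┐ └─────┤ │ ╶─┤ ╷ │ │ ╵ ╷ │
│ │ │↳ → → ↓│↑│   │ │ │ │   │ │
│ │ └─┬───┐ │ └───┤ ├─┘ └───┤ │
│ │   │   │↓│↑ ← ↰│ │       │ │
│ ╵ ╷ └─╴ │ └───╴ ╵ │ ╶─────┘ │
│   │     │↳ → → ↑  │         │
└───┴─────┴─────────┴─────────┘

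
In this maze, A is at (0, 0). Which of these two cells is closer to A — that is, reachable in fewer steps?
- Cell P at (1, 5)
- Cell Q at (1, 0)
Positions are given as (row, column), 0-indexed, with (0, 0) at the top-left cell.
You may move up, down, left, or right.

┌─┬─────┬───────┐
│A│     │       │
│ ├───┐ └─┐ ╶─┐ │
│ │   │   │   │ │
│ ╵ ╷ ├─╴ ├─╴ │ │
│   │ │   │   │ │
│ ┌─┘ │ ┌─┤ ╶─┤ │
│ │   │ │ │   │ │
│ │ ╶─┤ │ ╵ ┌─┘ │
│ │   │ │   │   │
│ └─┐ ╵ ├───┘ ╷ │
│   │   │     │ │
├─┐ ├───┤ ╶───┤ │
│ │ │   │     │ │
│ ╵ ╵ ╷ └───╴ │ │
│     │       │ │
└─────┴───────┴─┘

Shortest path A → P at (1, 5): 30 steps
Shortest path A → Q at (1, 0): 1 steps

Q is closer (1 steps vs 30 steps).

Path to P:

┌─┬─────┬───────┐
│A│     │  ↓ ← ↰│
│ ├───┐ └─┐ ╶─┐ │
│↓│   │   │P  │↑│
│ ╵ ╷ ├─╴ ├─╴ │ │
│↓  │ │   │   │↑│
│ ┌─┘ │ ┌─┤ ╶─┤ │
│↓│   │ │ │   │↑│
│ │ ╶─┤ │ ╵ ┌─┘ │
│↓│   │ │   │↱ ↑│
│ └─┐ ╵ ├───┘ ╷ │
│↳ ↓│   │↱ → ↑│ │
├─┐ ├───┤ ╶───┤ │
│ │↓│↱ ↓│↑ ← ↰│ │
│ ╵ ╵ ╷ └───╴ │ │
│  ↳ ↑│↳ → → ↑│ │
└─────┴───────┴─┘

Path to Q:

┌─┬─────┬───────┐
│A│     │       │
│ ├───┐ └─┐ ╶─┐ │
│Q│   │   │   │ │
│ ╵ ╷ ├─╴ ├─╴ │ │
│   │ │   │   │ │
│ ┌─┘ │ ┌─┤ ╶─┤ │
│ │   │ │ │   │ │
│ │ ╶─┤ │ ╵ ┌─┘ │
│ │   │ │   │   │
│ └─┐ ╵ ├───┘ ╷ │
│   │   │     │ │
├─┐ ├───┤ ╶───┤ │
│ │ │   │     │ │
│ ╵ ╵ ╷ └───╴ │ │
│     │       │ │
└─────┴───────┴─┘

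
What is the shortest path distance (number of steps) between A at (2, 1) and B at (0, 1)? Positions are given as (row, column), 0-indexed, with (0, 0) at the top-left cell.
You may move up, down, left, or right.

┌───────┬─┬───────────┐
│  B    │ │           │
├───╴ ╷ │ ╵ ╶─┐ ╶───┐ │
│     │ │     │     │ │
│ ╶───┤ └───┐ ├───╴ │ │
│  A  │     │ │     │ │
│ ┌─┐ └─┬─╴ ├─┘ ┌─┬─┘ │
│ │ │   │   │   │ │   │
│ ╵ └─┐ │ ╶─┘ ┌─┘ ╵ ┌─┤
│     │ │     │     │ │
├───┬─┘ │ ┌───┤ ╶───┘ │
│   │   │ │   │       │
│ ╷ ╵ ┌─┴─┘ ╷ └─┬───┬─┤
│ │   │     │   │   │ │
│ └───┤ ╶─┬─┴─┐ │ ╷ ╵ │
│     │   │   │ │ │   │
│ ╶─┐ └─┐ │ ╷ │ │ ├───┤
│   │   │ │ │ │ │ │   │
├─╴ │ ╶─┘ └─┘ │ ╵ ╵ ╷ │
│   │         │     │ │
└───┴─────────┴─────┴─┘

Finding path from (2, 1) to (0, 1):
Path: (2,1) → (2,0) → (1,0) → (1,1) → (1,2) → (0,2) → (0,1)
Distance: 6 steps

Solution:

┌───────┬─┬───────────┐
│  B ↰  │ │           │
├───╴ ╷ │ ╵ ╶─┐ ╶───┐ │
│↱ → ↑│ │     │     │ │
│ ╶───┤ └───┐ ├───╴ │ │
│↑ A  │     │ │     │ │
│ ┌─┐ └─┬─╴ ├─┘ ┌─┬─┘ │
│ │ │   │   │   │ │   │
│ ╵ └─┐ │ ╶─┘ ┌─┘ ╵ ┌─┤
│     │ │     │     │ │
├───┬─┘ │ ┌───┤ ╶───┘ │
│   │   │ │   │       │
│ ╷ ╵ ┌─┴─┘ ╷ └─┬───┬─┤
│ │   │     │   │   │ │
│ └───┤ ╶─┬─┴─┐ │ ╷ ╵ │
│     │   │   │ │ │   │
│ ╶─┐ └─┐ │ ╷ │ │ ├───┤
│   │   │ │ │ │ │ │   │
├─╴ │ ╶─┘ └─┘ │ ╵ ╵ ╷ │
│   │         │     │ │
└───┴─────────┴─────┴─┘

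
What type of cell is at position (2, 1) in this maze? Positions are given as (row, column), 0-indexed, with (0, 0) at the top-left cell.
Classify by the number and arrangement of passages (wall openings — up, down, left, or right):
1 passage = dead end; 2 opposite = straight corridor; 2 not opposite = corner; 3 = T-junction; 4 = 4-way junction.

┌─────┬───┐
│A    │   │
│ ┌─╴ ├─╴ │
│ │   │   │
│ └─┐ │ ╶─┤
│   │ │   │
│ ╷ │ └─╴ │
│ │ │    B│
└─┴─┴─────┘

Checking cell at (2, 1):
Number of passages: 2
Cell type: corner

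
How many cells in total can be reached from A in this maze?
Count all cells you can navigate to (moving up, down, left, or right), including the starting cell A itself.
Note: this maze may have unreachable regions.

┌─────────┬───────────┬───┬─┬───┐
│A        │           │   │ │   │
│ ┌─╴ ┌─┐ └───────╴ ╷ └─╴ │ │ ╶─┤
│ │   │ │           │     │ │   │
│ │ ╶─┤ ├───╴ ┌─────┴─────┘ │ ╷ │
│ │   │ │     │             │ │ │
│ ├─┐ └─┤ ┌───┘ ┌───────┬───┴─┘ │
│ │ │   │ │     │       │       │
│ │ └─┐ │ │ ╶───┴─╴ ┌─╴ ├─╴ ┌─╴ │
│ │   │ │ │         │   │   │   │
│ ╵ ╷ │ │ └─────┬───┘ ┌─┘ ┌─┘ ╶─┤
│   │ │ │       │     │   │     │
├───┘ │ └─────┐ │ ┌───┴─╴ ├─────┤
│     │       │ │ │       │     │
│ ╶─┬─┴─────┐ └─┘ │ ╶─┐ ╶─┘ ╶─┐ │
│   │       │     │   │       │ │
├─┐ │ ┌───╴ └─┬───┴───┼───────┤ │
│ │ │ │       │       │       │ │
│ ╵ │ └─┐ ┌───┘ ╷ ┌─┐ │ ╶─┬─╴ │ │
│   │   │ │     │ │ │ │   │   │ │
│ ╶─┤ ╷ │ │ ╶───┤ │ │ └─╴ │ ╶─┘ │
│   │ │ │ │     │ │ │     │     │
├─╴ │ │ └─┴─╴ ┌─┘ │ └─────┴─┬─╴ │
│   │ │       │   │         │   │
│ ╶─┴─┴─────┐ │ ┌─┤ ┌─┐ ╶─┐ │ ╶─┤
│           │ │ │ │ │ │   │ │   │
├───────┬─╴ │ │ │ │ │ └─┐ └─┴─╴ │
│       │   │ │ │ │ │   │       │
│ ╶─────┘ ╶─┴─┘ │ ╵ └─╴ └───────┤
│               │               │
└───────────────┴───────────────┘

Using BFS/flood-fill to find all reachable cells from A:
Maze size: 15 × 16 = 240 total cells
2 cell(s) are walled off and cannot be reached from A.
Reachable cells: 238

Reachable region (· marks reachable cells):

┌─────────┬───────────┬───┬─┬───┐
│A · · · ·│· · · · · ·│· ·│·│· ·│
│ ┌─╴ ┌─┐ └───────╴ ╷ └─╴ │ │ ╶─┤
│·│· ·│ │· · · · · ·│· · ·│·│· ·│
│ │ ╶─┤ ├───╴ ┌─────┴─────┘ │ ╷ │
│·│· ·│ │· · ·│· · · · · · ·│·│·│
│ ├─┐ └─┤ ┌───┘ ┌───────┬───┴─┘ │
│·│·│· ·│·│· · ·│· · · ·│· · · ·│
│ │ └─┐ │ │ ╶───┴─╴ ┌─╴ ├─╴ ┌─╴ │
│·│· ·│·│·│· · · · ·│· ·│· ·│· ·│
│ ╵ ╷ │ │ └─────┬───┘ ┌─┘ ┌─┘ ╶─┤
│· ·│·│·│· · · ·│· · ·│· ·│· · ·│
├───┘ │ └─────┐ │ ┌───┴─╴ ├─────┤
│· · ·│· · · ·│·│·│· · · ·│· · ·│
│ ╶─┬─┴─────┐ └─┘ │ ╶─┐ ╶─┘ ╶─┐ │
│· ·│· · · ·│· · ·│· ·│· · · ·│·│
├─┐ │ ┌───╴ └─┬───┴───┼───────┤ │
│·│·│·│· · · ·│· · · ·│· · · ·│·│
│ ╵ │ └─┐ ┌───┘ ╷ ┌─┐ │ ╶─┬─╴ │ │
│· ·│· ·│·│· · ·│·│·│·│· ·│· ·│·│
│ ╶─┤ ╷ │ │ ╶───┤ │ │ └─╴ │ ╶─┘ │
│· ·│·│·│·│· · ·│·│·│· · ·│· · ·│
├─╴ │ │ └─┴─╴ ┌─┘ │ └─────┴─┬─╴ │
│· ·│·│· · · ·│· ·│· · · · ·│· ·│
│ ╶─┴─┴─────┐ │ ┌─┤ ┌─┐ ╶─┐ │ ╶─┤
│· · · · · ·│·│·│·│·│·│· ·│·│· ·│
├───────┬─╴ │ │ │ │ │ └─┐ └─┴─╴ │
│· · · ·│· ·│·│·│·│·│· ·│· · · ·│
│ ╶─────┘ ╶─┴─┘ │ ╵ └─╴ └───────┤
│· · · · · · · ·│· · · · · · · ·│
└───────────────┴───────────────┘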